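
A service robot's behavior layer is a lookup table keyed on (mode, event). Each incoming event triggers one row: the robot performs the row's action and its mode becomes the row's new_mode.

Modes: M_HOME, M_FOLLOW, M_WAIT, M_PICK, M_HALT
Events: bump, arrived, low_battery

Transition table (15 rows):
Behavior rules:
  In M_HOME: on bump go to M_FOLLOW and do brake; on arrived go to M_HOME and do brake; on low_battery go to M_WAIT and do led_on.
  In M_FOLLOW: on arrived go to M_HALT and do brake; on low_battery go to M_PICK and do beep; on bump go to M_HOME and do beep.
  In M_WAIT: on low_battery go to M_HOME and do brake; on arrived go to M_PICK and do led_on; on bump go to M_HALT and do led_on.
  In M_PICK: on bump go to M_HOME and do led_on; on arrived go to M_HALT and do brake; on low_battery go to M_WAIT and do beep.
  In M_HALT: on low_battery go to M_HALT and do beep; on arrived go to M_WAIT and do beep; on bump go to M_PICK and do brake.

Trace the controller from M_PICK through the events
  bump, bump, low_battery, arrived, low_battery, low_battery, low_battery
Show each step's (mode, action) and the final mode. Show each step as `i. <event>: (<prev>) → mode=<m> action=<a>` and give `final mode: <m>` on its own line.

final mode: M_HALT

1. bump: (M_PICK) → mode=M_HOME action=led_on
2. bump: (M_HOME) → mode=M_FOLLOW action=brake
3. low_battery: (M_FOLLOW) → mode=M_PICK action=beep
4. arrived: (M_PICK) → mode=M_HALT action=brake
5. low_battery: (M_HALT) → mode=M_HALT action=beep
6. low_battery: (M_HALT) → mode=M_HALT action=beep
7. low_battery: (M_HALT) → mode=M_HALT action=beep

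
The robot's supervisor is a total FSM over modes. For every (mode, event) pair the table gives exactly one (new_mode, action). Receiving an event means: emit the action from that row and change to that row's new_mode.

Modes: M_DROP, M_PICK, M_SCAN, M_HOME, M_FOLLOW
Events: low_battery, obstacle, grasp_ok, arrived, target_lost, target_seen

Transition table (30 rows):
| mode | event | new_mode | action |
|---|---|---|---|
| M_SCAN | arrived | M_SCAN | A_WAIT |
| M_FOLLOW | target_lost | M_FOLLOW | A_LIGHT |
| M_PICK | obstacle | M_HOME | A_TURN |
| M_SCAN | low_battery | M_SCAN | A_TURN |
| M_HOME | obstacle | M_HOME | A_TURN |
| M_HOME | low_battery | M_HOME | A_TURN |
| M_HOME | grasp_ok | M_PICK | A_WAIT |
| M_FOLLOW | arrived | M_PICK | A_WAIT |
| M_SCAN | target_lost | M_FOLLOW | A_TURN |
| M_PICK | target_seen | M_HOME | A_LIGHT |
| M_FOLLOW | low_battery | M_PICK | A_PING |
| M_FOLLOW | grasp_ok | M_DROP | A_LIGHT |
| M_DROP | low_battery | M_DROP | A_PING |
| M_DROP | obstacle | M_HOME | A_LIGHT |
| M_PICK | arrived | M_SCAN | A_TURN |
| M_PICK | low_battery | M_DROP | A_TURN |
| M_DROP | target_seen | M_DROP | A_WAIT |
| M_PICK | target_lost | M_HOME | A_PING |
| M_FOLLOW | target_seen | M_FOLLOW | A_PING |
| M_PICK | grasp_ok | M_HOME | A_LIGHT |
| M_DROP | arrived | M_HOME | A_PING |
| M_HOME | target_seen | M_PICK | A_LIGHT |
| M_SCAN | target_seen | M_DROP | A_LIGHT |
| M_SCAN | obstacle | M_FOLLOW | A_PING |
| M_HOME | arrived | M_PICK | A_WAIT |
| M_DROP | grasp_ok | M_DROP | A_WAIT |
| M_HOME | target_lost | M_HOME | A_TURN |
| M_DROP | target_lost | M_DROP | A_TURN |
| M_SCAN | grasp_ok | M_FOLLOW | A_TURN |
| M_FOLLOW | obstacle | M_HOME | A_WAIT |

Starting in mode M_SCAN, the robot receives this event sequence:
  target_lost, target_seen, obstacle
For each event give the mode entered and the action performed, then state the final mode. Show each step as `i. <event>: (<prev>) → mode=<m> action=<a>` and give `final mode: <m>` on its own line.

final mode: M_HOME

1. target_lost: (M_SCAN) → mode=M_FOLLOW action=A_TURN
2. target_seen: (M_FOLLOW) → mode=M_FOLLOW action=A_PING
3. obstacle: (M_FOLLOW) → mode=M_HOME action=A_WAIT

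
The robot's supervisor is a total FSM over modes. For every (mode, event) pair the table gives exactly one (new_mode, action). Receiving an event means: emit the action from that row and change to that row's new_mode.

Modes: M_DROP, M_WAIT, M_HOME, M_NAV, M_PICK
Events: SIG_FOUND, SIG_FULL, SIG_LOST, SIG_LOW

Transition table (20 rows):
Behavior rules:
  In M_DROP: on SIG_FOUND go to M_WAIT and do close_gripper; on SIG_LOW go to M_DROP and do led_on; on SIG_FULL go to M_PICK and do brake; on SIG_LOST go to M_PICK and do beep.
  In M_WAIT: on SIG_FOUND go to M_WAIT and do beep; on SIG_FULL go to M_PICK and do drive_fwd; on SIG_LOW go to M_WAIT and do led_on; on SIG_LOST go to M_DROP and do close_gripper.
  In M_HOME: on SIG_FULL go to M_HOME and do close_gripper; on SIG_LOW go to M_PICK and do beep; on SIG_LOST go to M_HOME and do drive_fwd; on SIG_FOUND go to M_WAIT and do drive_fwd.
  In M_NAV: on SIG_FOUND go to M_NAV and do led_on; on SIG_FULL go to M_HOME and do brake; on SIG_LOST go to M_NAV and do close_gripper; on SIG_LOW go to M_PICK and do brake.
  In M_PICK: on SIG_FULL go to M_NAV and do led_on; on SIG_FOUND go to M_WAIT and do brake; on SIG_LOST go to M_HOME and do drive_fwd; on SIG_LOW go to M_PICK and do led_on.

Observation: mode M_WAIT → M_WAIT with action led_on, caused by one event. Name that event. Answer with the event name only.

SIG_LOW

try SIG_FOUND: (M_WAIT, SIG_FOUND) → (M_WAIT, beep)
try SIG_FULL: (M_WAIT, SIG_FULL) → (M_PICK, drive_fwd)
try SIG_LOST: (M_WAIT, SIG_LOST) → (M_DROP, close_gripper)
try SIG_LOW: (M_WAIT, SIG_LOW) → (M_WAIT, led_on)  ← matches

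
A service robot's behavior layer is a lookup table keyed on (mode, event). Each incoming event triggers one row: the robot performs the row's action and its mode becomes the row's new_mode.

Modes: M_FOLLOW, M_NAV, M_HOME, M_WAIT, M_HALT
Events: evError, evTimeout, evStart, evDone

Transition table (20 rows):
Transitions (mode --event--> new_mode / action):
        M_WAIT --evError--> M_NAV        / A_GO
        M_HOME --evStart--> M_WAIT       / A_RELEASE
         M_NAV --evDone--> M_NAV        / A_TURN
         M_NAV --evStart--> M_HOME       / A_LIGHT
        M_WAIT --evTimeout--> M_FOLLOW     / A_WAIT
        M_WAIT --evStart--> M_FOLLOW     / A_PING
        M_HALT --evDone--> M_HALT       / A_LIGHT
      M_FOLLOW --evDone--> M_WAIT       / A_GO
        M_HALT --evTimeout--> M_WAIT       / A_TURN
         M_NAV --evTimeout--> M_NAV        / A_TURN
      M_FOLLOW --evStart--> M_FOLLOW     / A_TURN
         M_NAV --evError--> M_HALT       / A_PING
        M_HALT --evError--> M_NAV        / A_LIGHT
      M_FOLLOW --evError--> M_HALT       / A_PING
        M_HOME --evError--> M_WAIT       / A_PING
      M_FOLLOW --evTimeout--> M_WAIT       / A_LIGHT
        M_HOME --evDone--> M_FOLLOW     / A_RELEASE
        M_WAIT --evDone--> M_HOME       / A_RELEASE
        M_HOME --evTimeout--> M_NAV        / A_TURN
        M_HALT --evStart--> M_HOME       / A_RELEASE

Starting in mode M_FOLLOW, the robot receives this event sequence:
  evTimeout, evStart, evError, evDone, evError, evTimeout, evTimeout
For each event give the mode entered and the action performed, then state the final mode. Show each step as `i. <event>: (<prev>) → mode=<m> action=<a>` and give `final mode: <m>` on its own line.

1. evTimeout: (M_FOLLOW) → mode=M_WAIT action=A_LIGHT
2. evStart: (M_WAIT) → mode=M_FOLLOW action=A_PING
3. evError: (M_FOLLOW) → mode=M_HALT action=A_PING
4. evDone: (M_HALT) → mode=M_HALT action=A_LIGHT
5. evError: (M_HALT) → mode=M_NAV action=A_LIGHT
6. evTimeout: (M_NAV) → mode=M_NAV action=A_TURN
7. evTimeout: (M_NAV) → mode=M_NAV action=A_TURN

final mode: M_NAV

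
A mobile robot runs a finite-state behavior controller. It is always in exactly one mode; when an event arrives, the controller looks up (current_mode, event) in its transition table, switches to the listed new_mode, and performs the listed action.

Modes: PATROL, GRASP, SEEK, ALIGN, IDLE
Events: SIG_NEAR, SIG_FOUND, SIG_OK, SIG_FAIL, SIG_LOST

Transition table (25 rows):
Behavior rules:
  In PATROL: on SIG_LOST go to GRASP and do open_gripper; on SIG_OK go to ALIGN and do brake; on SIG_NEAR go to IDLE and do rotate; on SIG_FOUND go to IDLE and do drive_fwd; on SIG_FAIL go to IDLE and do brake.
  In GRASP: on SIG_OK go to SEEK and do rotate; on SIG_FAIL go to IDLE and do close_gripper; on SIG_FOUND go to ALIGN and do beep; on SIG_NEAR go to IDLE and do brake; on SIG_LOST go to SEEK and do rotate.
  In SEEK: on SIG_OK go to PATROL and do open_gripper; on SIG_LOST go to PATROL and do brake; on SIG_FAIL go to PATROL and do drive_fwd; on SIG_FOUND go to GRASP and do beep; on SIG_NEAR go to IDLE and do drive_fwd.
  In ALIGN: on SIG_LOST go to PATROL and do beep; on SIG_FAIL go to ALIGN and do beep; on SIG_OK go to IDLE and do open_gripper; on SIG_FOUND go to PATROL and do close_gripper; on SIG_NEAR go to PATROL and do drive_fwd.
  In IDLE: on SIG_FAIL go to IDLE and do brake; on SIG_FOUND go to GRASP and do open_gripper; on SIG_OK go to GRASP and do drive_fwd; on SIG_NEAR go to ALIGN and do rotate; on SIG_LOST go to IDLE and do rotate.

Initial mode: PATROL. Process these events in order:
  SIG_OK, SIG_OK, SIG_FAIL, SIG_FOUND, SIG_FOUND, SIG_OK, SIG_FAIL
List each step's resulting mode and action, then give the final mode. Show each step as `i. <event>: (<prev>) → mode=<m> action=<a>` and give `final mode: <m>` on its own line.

final mode: IDLE

1. SIG_OK: (PATROL) → mode=ALIGN action=brake
2. SIG_OK: (ALIGN) → mode=IDLE action=open_gripper
3. SIG_FAIL: (IDLE) → mode=IDLE action=brake
4. SIG_FOUND: (IDLE) → mode=GRASP action=open_gripper
5. SIG_FOUND: (GRASP) → mode=ALIGN action=beep
6. SIG_OK: (ALIGN) → mode=IDLE action=open_gripper
7. SIG_FAIL: (IDLE) → mode=IDLE action=brake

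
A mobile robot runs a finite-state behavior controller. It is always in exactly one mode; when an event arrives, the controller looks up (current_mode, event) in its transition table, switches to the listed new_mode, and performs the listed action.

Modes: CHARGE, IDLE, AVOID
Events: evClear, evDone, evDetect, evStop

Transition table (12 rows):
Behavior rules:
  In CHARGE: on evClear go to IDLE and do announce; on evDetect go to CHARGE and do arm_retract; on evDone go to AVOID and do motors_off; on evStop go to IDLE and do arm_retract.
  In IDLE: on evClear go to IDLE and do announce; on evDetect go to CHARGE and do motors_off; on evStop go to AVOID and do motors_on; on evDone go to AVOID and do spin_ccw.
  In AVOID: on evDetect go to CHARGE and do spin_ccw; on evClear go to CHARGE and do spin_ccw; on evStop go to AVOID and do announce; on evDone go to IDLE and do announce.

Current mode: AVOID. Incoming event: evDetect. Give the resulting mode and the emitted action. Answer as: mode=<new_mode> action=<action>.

current mode = AVOID; filter table to that mode:
  (AVOID, evDetect) → (CHARGE, spin_ccw)  ← event matches
  (AVOID, evClear) → (CHARGE, spin_ccw)
  (AVOID, evStop) → (AVOID, announce)
  (AVOID, evDone) → (IDLE, announce)
event = evDetect selects (CHARGE, spin_ccw)

mode=CHARGE action=spin_ccw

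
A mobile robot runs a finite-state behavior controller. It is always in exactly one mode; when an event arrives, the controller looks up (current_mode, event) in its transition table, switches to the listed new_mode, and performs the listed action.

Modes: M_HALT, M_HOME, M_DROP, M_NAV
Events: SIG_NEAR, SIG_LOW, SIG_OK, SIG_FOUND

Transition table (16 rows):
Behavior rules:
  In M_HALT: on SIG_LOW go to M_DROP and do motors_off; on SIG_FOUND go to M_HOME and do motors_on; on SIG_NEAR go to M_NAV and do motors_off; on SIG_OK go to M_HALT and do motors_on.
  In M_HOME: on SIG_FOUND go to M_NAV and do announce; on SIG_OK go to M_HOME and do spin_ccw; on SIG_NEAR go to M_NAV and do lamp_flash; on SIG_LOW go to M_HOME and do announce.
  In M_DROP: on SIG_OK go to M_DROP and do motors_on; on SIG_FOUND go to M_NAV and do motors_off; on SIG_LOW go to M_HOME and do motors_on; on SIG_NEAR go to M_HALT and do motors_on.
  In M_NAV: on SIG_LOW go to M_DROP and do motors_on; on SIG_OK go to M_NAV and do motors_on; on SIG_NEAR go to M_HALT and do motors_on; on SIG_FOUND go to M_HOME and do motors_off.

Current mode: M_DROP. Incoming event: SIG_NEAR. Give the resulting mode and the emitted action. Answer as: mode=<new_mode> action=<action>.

mode=M_HALT action=motors_on

current mode = M_DROP; filter table to that mode:
  (M_DROP, SIG_OK) → (M_DROP, motors_on)
  (M_DROP, SIG_FOUND) → (M_NAV, motors_off)
  (M_DROP, SIG_LOW) → (M_HOME, motors_on)
  (M_DROP, SIG_NEAR) → (M_HALT, motors_on)  ← event matches
event = SIG_NEAR selects (M_HALT, motors_on)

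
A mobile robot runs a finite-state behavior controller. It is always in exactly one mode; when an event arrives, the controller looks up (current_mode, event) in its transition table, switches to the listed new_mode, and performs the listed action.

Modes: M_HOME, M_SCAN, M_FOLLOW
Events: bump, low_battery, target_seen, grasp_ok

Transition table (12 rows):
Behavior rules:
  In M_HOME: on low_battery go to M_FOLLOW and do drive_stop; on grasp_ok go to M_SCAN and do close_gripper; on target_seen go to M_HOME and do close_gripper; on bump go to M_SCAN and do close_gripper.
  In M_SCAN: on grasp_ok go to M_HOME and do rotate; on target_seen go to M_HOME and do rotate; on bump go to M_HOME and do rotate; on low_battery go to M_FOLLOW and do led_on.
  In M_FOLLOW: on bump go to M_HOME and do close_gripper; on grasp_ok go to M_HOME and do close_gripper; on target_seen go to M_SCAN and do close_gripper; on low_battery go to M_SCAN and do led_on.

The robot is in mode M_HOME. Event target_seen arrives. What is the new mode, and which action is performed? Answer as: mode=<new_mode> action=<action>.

current mode = M_HOME; filter table to that mode:
  (M_HOME, low_battery) → (M_FOLLOW, drive_stop)
  (M_HOME, grasp_ok) → (M_SCAN, close_gripper)
  (M_HOME, target_seen) → (M_HOME, close_gripper)  ← event matches
  (M_HOME, bump) → (M_SCAN, close_gripper)
event = target_seen selects (M_HOME, close_gripper)

mode=M_HOME action=close_gripper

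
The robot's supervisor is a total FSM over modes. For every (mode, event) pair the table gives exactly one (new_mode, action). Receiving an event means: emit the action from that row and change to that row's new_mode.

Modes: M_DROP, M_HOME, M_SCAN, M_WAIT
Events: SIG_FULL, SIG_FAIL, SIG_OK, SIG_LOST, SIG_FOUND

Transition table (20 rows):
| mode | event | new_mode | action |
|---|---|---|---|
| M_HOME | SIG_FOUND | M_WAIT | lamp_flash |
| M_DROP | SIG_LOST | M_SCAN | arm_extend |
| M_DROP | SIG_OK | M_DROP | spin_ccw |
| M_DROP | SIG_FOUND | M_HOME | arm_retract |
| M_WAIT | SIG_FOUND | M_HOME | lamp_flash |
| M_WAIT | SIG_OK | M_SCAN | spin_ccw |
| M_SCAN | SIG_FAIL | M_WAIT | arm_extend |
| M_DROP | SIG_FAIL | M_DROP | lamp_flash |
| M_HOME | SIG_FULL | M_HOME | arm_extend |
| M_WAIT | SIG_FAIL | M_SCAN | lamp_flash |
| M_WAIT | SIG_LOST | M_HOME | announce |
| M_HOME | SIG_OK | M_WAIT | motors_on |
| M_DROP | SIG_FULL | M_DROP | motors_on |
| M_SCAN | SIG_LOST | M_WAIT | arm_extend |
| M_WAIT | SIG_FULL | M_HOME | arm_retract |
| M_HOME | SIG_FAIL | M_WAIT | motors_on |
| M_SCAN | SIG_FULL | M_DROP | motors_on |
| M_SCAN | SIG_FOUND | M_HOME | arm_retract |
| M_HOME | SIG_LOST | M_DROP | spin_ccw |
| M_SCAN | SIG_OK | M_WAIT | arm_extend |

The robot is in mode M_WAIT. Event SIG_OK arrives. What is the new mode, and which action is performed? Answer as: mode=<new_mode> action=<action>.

mode=M_SCAN action=spin_ccw

current mode = M_WAIT; filter table to that mode:
  (M_WAIT, SIG_FOUND) → (M_HOME, lamp_flash)
  (M_WAIT, SIG_OK) → (M_SCAN, spin_ccw)  ← event matches
  (M_WAIT, SIG_FAIL) → (M_SCAN, lamp_flash)
  (M_WAIT, SIG_LOST) → (M_HOME, announce)
  (M_WAIT, SIG_FULL) → (M_HOME, arm_retract)
event = SIG_OK selects (M_SCAN, spin_ccw)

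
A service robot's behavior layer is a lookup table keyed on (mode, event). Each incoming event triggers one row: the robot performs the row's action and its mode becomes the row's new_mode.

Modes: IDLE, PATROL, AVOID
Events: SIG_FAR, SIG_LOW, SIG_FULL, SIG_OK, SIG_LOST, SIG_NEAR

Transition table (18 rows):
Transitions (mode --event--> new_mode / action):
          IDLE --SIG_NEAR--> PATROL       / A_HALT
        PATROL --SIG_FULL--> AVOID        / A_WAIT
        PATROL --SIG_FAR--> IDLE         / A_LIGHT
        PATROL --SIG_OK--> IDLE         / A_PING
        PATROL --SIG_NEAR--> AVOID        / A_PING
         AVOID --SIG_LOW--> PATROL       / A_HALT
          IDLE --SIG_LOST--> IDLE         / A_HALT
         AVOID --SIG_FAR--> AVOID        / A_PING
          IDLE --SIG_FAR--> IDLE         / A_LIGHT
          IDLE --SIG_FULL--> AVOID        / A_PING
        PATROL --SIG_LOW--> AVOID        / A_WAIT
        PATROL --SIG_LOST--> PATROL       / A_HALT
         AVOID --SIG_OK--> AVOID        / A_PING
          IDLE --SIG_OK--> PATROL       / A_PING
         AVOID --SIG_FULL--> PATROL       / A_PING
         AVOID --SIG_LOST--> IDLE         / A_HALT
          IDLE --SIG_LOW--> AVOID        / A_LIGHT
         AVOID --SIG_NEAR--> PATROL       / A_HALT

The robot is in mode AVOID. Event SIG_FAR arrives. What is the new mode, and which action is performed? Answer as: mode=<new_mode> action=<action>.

mode=AVOID action=A_PING

current mode = AVOID; filter table to that mode:
  (AVOID, SIG_LOW) → (PATROL, A_HALT)
  (AVOID, SIG_FAR) → (AVOID, A_PING)  ← event matches
  (AVOID, SIG_OK) → (AVOID, A_PING)
  (AVOID, SIG_FULL) → (PATROL, A_PING)
  (AVOID, SIG_LOST) → (IDLE, A_HALT)
  (AVOID, SIG_NEAR) → (PATROL, A_HALT)
event = SIG_FAR selects (AVOID, A_PING)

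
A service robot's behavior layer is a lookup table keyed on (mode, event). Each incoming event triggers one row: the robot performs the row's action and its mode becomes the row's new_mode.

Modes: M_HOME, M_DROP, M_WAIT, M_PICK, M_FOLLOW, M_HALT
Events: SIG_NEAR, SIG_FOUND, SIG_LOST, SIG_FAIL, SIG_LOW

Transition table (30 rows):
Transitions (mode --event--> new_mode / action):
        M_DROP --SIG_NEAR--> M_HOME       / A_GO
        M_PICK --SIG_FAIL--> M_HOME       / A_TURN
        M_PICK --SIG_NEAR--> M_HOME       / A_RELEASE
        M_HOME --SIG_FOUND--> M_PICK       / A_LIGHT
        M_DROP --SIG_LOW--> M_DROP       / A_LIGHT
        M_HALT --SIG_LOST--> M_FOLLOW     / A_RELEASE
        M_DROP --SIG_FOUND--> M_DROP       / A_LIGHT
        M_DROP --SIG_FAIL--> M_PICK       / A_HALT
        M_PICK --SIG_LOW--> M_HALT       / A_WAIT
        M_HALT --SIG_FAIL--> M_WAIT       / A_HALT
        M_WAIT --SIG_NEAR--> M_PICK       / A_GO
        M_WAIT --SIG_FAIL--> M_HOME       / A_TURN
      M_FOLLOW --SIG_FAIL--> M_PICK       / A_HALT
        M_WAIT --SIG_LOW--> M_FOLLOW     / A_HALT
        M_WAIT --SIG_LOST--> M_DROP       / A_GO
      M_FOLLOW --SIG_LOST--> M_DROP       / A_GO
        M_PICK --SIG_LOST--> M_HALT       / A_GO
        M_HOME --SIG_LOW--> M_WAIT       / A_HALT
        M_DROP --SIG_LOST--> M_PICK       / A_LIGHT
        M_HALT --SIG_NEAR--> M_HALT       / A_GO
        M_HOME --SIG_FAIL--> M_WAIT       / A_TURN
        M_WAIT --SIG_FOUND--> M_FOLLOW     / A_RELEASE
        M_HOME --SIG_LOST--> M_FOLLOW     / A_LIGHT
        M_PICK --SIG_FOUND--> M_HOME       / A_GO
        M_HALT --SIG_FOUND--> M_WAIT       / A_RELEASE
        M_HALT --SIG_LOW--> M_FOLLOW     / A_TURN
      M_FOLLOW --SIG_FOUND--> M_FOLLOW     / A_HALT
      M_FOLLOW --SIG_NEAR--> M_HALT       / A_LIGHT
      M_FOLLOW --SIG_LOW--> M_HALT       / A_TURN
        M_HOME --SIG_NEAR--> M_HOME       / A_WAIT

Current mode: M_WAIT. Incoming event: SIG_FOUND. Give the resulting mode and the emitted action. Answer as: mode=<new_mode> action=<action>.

current mode = M_WAIT; filter table to that mode:
  (M_WAIT, SIG_NEAR) → (M_PICK, A_GO)
  (M_WAIT, SIG_FAIL) → (M_HOME, A_TURN)
  (M_WAIT, SIG_LOW) → (M_FOLLOW, A_HALT)
  (M_WAIT, SIG_LOST) → (M_DROP, A_GO)
  (M_WAIT, SIG_FOUND) → (M_FOLLOW, A_RELEASE)  ← event matches
event = SIG_FOUND selects (M_FOLLOW, A_RELEASE)

mode=M_FOLLOW action=A_RELEASE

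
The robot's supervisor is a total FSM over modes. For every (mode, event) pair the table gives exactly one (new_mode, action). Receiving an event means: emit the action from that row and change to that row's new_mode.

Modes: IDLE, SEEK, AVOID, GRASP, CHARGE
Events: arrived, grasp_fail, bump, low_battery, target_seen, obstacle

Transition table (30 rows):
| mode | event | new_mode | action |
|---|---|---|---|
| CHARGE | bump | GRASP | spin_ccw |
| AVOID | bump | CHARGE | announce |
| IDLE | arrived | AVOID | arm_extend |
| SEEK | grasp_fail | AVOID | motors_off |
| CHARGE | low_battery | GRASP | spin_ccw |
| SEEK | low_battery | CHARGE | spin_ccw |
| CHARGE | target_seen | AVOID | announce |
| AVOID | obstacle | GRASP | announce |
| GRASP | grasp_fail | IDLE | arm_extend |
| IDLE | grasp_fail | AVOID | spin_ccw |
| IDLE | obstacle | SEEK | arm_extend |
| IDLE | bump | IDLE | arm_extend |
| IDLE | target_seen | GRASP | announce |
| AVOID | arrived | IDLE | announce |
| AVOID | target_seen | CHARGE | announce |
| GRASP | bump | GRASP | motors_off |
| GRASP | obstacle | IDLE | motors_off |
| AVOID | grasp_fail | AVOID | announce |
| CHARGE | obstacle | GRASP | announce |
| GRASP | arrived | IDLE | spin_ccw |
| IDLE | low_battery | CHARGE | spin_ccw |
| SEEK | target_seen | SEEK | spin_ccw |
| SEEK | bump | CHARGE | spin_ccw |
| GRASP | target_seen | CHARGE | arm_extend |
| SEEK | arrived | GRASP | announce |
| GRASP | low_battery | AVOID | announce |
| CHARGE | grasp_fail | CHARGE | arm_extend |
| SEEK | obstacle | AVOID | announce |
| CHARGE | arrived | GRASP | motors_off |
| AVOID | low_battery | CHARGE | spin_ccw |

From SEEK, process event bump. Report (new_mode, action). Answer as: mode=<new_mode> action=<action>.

current mode = SEEK; filter table to that mode:
  (SEEK, grasp_fail) → (AVOID, motors_off)
  (SEEK, low_battery) → (CHARGE, spin_ccw)
  (SEEK, target_seen) → (SEEK, spin_ccw)
  (SEEK, bump) → (CHARGE, spin_ccw)  ← event matches
  (SEEK, arrived) → (GRASP, announce)
  (SEEK, obstacle) → (AVOID, announce)
event = bump selects (CHARGE, spin_ccw)

mode=CHARGE action=spin_ccw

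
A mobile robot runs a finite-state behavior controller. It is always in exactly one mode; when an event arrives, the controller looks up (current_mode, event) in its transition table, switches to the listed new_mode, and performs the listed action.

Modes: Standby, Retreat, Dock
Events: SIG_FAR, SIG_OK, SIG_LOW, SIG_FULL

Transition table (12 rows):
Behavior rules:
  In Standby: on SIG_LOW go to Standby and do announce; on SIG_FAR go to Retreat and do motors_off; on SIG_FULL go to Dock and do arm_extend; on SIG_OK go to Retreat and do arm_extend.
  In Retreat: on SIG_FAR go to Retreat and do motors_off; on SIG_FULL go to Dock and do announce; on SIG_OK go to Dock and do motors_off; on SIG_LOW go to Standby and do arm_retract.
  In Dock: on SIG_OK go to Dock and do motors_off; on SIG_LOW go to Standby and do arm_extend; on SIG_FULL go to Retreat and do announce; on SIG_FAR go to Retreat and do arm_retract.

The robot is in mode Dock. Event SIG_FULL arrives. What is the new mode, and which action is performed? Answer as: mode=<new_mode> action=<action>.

mode=Retreat action=announce

current mode = Dock; filter table to that mode:
  (Dock, SIG_OK) → (Dock, motors_off)
  (Dock, SIG_LOW) → (Standby, arm_extend)
  (Dock, SIG_FULL) → (Retreat, announce)  ← event matches
  (Dock, SIG_FAR) → (Retreat, arm_retract)
event = SIG_FULL selects (Retreat, announce)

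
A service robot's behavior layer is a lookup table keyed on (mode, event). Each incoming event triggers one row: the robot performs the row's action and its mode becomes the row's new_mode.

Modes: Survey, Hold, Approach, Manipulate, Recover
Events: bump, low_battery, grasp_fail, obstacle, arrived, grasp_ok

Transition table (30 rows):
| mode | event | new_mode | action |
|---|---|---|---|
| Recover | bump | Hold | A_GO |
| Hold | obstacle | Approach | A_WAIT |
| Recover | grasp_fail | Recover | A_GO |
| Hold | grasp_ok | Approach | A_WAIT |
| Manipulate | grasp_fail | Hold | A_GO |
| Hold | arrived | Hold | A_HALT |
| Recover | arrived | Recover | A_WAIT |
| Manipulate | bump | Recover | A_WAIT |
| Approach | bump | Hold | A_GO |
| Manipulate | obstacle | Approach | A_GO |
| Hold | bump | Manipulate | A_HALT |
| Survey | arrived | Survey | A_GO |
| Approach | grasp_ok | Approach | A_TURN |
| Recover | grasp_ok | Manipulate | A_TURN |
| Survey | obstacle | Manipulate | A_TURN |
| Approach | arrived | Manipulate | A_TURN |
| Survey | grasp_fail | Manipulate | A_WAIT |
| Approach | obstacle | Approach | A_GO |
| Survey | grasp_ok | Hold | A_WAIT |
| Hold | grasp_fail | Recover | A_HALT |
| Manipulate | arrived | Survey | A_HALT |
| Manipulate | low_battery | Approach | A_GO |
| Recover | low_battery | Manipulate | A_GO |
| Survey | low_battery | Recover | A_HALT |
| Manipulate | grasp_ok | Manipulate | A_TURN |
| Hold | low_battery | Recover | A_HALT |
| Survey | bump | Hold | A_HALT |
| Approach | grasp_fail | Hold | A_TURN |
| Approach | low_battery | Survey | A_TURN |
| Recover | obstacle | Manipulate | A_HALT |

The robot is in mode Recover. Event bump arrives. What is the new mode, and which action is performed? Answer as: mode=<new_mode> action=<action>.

current mode = Recover; filter table to that mode:
  (Recover, bump) → (Hold, A_GO)  ← event matches
  (Recover, grasp_fail) → (Recover, A_GO)
  (Recover, arrived) → (Recover, A_WAIT)
  (Recover, grasp_ok) → (Manipulate, A_TURN)
  (Recover, low_battery) → (Manipulate, A_GO)
  (Recover, obstacle) → (Manipulate, A_HALT)
event = bump selects (Hold, A_GO)

mode=Hold action=A_GO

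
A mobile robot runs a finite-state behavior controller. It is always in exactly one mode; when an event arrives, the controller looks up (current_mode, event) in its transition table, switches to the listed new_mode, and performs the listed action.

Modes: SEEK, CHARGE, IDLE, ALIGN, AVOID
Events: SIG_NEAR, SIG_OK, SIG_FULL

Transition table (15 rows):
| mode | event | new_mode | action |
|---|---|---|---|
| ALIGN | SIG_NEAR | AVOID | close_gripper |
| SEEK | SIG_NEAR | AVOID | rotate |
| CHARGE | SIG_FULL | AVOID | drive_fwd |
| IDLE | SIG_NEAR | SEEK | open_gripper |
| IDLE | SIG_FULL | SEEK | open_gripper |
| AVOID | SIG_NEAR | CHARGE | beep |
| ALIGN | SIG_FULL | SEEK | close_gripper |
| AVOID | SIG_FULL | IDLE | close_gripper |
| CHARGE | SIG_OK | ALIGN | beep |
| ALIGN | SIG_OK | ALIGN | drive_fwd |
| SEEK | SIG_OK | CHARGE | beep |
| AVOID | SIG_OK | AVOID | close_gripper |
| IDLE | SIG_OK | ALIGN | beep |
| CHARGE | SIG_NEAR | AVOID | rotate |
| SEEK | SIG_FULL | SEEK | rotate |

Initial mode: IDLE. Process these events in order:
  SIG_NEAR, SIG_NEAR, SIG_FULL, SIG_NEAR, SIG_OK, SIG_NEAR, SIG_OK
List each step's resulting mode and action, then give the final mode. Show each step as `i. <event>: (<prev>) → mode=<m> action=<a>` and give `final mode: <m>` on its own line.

final mode: AVOID

1. SIG_NEAR: (IDLE) → mode=SEEK action=open_gripper
2. SIG_NEAR: (SEEK) → mode=AVOID action=rotate
3. SIG_FULL: (AVOID) → mode=IDLE action=close_gripper
4. SIG_NEAR: (IDLE) → mode=SEEK action=open_gripper
5. SIG_OK: (SEEK) → mode=CHARGE action=beep
6. SIG_NEAR: (CHARGE) → mode=AVOID action=rotate
7. SIG_OK: (AVOID) → mode=AVOID action=close_gripper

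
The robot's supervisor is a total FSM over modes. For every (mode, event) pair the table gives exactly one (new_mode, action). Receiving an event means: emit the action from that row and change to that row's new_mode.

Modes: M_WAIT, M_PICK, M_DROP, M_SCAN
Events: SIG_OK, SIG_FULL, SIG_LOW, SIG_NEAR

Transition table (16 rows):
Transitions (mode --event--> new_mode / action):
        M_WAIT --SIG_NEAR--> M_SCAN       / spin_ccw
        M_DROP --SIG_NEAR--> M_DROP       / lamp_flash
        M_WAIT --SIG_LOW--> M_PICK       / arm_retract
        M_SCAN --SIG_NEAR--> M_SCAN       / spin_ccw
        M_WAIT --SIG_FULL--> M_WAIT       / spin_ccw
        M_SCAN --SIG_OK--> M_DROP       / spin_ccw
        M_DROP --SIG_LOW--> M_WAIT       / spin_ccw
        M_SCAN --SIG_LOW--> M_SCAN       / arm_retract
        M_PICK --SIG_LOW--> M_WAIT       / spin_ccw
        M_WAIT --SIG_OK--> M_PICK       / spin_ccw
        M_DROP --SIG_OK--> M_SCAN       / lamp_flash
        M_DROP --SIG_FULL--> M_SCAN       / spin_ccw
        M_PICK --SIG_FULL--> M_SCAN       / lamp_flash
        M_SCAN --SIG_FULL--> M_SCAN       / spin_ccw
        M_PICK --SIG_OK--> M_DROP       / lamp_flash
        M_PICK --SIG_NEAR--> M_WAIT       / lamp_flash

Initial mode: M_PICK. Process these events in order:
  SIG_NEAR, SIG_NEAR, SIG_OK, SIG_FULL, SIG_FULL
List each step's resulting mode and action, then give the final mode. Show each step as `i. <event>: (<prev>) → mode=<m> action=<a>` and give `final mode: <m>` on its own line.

1. SIG_NEAR: (M_PICK) → mode=M_WAIT action=lamp_flash
2. SIG_NEAR: (M_WAIT) → mode=M_SCAN action=spin_ccw
3. SIG_OK: (M_SCAN) → mode=M_DROP action=spin_ccw
4. SIG_FULL: (M_DROP) → mode=M_SCAN action=spin_ccw
5. SIG_FULL: (M_SCAN) → mode=M_SCAN action=spin_ccw

final mode: M_SCAN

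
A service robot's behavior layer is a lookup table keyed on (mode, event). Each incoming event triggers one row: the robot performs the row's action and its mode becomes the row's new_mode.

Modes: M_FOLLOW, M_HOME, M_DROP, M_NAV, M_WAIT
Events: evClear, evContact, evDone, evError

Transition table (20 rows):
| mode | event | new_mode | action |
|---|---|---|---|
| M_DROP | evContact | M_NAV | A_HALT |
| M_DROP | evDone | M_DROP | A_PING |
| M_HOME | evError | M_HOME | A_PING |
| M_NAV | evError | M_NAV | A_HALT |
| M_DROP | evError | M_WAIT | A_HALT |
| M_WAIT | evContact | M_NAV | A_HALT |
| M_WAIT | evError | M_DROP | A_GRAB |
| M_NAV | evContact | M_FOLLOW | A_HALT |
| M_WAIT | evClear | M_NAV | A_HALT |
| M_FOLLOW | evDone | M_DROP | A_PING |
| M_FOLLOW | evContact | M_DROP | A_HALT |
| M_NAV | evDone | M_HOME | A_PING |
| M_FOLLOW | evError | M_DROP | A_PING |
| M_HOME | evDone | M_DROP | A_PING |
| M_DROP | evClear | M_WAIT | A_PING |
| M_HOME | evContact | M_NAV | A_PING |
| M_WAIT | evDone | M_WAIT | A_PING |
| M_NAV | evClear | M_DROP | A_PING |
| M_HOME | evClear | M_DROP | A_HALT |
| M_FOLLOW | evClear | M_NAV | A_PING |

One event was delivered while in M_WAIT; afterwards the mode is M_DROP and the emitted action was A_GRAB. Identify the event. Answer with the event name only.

try evClear: (M_WAIT, evClear) → (M_NAV, A_HALT)
try evContact: (M_WAIT, evContact) → (M_NAV, A_HALT)
try evDone: (M_WAIT, evDone) → (M_WAIT, A_PING)
try evError: (M_WAIT, evError) → (M_DROP, A_GRAB)  ← matches

evError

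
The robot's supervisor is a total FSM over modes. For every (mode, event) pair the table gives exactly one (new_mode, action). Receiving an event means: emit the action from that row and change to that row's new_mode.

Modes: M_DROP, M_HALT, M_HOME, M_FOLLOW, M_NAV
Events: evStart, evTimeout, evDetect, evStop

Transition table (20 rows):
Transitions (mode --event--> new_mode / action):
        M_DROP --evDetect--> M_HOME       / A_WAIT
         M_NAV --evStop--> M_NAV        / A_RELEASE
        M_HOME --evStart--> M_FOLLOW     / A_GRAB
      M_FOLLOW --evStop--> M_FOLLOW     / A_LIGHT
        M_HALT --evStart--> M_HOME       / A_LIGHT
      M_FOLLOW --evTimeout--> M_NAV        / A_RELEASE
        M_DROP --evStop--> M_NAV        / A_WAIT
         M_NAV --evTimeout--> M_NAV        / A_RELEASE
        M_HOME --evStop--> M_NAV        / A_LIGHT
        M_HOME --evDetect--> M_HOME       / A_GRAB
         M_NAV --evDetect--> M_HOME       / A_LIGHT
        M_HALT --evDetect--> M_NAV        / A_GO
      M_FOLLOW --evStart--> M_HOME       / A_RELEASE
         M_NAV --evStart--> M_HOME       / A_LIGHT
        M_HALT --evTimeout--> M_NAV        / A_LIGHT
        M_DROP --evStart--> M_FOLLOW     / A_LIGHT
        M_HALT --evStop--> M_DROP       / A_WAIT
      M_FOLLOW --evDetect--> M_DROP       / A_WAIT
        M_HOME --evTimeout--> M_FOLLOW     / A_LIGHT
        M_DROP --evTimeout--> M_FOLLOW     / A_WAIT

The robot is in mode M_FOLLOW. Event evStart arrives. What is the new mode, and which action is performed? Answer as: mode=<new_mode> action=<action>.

current mode = M_FOLLOW; filter table to that mode:
  (M_FOLLOW, evStop) → (M_FOLLOW, A_LIGHT)
  (M_FOLLOW, evTimeout) → (M_NAV, A_RELEASE)
  (M_FOLLOW, evStart) → (M_HOME, A_RELEASE)  ← event matches
  (M_FOLLOW, evDetect) → (M_DROP, A_WAIT)
event = evStart selects (M_HOME, A_RELEASE)

mode=M_HOME action=A_RELEASE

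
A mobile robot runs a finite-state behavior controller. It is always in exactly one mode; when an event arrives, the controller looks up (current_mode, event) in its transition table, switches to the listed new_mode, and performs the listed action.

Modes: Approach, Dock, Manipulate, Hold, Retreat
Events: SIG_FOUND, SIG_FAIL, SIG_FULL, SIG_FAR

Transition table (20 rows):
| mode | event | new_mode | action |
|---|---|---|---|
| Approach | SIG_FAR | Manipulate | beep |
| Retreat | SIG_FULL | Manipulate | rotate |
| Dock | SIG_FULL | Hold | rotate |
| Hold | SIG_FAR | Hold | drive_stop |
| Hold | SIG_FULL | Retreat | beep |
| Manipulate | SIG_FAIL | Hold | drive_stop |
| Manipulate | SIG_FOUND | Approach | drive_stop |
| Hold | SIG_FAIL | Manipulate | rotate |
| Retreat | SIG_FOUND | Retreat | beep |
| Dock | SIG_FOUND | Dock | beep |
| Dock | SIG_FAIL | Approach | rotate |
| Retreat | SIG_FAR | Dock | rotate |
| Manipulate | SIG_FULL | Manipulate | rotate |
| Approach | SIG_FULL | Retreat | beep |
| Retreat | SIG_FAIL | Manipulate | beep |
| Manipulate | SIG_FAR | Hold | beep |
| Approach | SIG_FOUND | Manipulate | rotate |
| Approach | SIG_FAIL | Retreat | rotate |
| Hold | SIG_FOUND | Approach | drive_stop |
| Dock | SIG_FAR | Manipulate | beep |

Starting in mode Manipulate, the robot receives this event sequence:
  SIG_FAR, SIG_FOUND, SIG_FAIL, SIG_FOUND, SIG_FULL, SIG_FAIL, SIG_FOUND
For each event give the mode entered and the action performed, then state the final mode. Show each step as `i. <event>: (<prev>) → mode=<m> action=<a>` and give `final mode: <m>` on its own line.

1. SIG_FAR: (Manipulate) → mode=Hold action=beep
2. SIG_FOUND: (Hold) → mode=Approach action=drive_stop
3. SIG_FAIL: (Approach) → mode=Retreat action=rotate
4. SIG_FOUND: (Retreat) → mode=Retreat action=beep
5. SIG_FULL: (Retreat) → mode=Manipulate action=rotate
6. SIG_FAIL: (Manipulate) → mode=Hold action=drive_stop
7. SIG_FOUND: (Hold) → mode=Approach action=drive_stop

final mode: Approach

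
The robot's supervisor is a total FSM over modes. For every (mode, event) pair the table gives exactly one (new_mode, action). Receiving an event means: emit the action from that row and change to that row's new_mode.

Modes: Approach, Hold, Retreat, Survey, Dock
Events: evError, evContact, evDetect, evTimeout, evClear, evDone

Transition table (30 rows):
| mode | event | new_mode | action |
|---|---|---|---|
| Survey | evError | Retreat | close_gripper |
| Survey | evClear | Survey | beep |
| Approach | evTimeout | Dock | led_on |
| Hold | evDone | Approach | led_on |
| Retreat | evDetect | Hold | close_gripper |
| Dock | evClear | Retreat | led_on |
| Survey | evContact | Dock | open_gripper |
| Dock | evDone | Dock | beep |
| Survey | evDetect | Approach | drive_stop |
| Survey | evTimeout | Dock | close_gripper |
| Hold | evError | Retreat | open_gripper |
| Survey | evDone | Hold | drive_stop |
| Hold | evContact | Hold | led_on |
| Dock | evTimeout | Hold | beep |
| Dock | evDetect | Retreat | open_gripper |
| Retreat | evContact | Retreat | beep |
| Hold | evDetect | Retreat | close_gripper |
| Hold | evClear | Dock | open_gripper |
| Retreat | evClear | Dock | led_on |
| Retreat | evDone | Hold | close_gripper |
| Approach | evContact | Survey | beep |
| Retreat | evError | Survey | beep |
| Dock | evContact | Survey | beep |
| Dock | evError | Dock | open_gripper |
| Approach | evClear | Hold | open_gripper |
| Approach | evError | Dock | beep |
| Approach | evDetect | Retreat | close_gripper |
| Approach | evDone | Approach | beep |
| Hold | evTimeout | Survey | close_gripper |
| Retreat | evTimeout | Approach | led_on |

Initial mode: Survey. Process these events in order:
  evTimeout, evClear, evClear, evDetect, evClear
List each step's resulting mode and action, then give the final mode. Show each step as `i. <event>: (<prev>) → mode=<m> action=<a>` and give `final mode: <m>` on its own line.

final mode: Dock

1. evTimeout: (Survey) → mode=Dock action=close_gripper
2. evClear: (Dock) → mode=Retreat action=led_on
3. evClear: (Retreat) → mode=Dock action=led_on
4. evDetect: (Dock) → mode=Retreat action=open_gripper
5. evClear: (Retreat) → mode=Dock action=led_on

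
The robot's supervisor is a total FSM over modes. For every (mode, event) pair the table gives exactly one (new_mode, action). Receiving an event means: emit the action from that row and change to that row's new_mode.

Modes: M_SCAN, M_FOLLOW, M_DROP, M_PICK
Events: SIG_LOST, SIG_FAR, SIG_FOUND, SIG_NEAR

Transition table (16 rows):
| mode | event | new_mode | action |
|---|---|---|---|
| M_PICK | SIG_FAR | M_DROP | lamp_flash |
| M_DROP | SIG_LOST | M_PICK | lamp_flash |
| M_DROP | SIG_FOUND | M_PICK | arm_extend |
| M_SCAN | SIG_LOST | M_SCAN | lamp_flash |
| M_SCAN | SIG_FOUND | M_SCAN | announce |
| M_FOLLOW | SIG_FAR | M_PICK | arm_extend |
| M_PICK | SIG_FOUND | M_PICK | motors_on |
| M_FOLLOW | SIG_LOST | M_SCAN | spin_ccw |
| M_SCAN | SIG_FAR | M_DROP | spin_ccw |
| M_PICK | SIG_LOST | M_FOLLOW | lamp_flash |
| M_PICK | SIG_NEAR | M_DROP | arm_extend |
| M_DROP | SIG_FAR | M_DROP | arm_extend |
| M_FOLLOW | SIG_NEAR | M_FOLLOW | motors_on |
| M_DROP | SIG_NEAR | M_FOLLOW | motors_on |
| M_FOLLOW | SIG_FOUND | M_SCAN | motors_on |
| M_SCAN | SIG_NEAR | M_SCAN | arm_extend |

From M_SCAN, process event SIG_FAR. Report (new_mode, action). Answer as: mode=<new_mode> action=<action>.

current mode = M_SCAN; filter table to that mode:
  (M_SCAN, SIG_LOST) → (M_SCAN, lamp_flash)
  (M_SCAN, SIG_FOUND) → (M_SCAN, announce)
  (M_SCAN, SIG_FAR) → (M_DROP, spin_ccw)  ← event matches
  (M_SCAN, SIG_NEAR) → (M_SCAN, arm_extend)
event = SIG_FAR selects (M_DROP, spin_ccw)

mode=M_DROP action=spin_ccw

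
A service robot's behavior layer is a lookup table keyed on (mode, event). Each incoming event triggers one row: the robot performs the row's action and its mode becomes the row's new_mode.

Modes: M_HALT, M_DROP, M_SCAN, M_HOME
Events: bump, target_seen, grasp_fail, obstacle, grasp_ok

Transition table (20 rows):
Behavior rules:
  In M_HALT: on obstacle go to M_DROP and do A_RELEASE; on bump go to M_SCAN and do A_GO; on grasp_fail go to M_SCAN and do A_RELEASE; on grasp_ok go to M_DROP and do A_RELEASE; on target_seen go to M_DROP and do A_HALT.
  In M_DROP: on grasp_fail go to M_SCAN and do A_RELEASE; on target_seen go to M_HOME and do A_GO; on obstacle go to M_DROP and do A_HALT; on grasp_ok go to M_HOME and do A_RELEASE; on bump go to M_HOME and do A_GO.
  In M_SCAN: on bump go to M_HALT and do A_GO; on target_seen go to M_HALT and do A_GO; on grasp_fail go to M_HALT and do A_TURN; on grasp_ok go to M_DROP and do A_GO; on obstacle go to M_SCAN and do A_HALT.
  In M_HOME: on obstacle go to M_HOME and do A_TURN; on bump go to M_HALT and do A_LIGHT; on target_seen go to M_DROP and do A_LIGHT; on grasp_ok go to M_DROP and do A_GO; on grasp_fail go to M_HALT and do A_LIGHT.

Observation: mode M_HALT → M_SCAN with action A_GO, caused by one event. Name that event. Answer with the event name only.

try bump: (M_HALT, bump) → (M_SCAN, A_GO)  ← matches
try target_seen: (M_HALT, target_seen) → (M_DROP, A_HALT)
try grasp_fail: (M_HALT, grasp_fail) → (M_SCAN, A_RELEASE)
try obstacle: (M_HALT, obstacle) → (M_DROP, A_RELEASE)
try grasp_ok: (M_HALT, grasp_ok) → (M_DROP, A_RELEASE)

bump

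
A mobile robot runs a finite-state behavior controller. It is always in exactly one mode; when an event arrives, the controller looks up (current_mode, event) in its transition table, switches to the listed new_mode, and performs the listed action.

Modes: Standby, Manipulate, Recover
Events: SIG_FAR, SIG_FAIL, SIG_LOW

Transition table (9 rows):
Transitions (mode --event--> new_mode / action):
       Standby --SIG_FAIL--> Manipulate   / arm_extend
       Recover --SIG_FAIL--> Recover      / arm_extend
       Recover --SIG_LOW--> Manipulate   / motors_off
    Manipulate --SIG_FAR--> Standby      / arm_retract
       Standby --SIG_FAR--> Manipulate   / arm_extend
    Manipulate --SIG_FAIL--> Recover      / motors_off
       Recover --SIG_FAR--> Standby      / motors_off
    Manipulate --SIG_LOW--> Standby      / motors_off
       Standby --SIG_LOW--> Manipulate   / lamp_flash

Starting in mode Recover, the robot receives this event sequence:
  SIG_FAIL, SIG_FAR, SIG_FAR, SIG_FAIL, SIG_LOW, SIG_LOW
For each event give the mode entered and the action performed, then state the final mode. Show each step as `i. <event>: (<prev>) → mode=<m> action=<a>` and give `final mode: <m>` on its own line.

final mode: Standby

1. SIG_FAIL: (Recover) → mode=Recover action=arm_extend
2. SIG_FAR: (Recover) → mode=Standby action=motors_off
3. SIG_FAR: (Standby) → mode=Manipulate action=arm_extend
4. SIG_FAIL: (Manipulate) → mode=Recover action=motors_off
5. SIG_LOW: (Recover) → mode=Manipulate action=motors_off
6. SIG_LOW: (Manipulate) → mode=Standby action=motors_off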